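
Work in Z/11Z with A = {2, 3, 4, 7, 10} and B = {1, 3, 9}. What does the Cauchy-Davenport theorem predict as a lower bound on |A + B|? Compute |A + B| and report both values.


Cauchy-Davenport: |A + B| ≥ min(p, |A| + |B| - 1) for A, B nonempty in Z/pZ.
|A| = 5, |B| = 3, p = 11.
CD lower bound = min(11, 5 + 3 - 1) = min(11, 7) = 7.
Compute A + B mod 11 directly:
a = 2: 2+1=3, 2+3=5, 2+9=0
a = 3: 3+1=4, 3+3=6, 3+9=1
a = 4: 4+1=5, 4+3=7, 4+9=2
a = 7: 7+1=8, 7+3=10, 7+9=5
a = 10: 10+1=0, 10+3=2, 10+9=8
A + B = {0, 1, 2, 3, 4, 5, 6, 7, 8, 10}, so |A + B| = 10.
Verify: 10 ≥ 7? Yes ✓.

CD lower bound = 7, actual |A + B| = 10.


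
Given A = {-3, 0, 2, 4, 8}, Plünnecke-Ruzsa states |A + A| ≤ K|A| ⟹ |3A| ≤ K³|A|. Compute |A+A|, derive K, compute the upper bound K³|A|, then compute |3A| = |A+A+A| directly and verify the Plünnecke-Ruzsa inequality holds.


|A| = 5.
Step 1: Compute A + A by enumerating all 25 pairs.
A + A = {-6, -3, -1, 0, 1, 2, 4, 5, 6, 8, 10, 12, 16}, so |A + A| = 13.
Step 2: Doubling constant K = |A + A|/|A| = 13/5 = 13/5 ≈ 2.6000.
Step 3: Plünnecke-Ruzsa gives |3A| ≤ K³·|A| = (2.6000)³ · 5 ≈ 87.8800.
Step 4: Compute 3A = A + A + A directly by enumerating all triples (a,b,c) ∈ A³; |3A| = 24.
Step 5: Check 24 ≤ 87.8800? Yes ✓.

K = 13/5, Plünnecke-Ruzsa bound K³|A| ≈ 87.8800, |3A| = 24, inequality holds.


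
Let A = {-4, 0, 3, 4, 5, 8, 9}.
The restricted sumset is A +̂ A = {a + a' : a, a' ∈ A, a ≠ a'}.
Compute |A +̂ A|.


Restricted sumset: A +̂ A = {a + a' : a ∈ A, a' ∈ A, a ≠ a'}.
Equivalently, take A + A and drop any sum 2a that is achievable ONLY as a + a for a ∈ A (i.e. sums representable only with equal summands).
Enumerate pairs (a, a') with a < a' (symmetric, so each unordered pair gives one sum; this covers all a ≠ a'):
  -4 + 0 = -4
  -4 + 3 = -1
  -4 + 4 = 0
  -4 + 5 = 1
  -4 + 8 = 4
  -4 + 9 = 5
  0 + 3 = 3
  0 + 4 = 4
  0 + 5 = 5
  0 + 8 = 8
  0 + 9 = 9
  3 + 4 = 7
  3 + 5 = 8
  3 + 8 = 11
  3 + 9 = 12
  4 + 5 = 9
  4 + 8 = 12
  4 + 9 = 13
  5 + 8 = 13
  5 + 9 = 14
  8 + 9 = 17
Collected distinct sums: {-4, -1, 0, 1, 3, 4, 5, 7, 8, 9, 11, 12, 13, 14, 17}
|A +̂ A| = 15
(Reference bound: |A +̂ A| ≥ 2|A| - 3 for |A| ≥ 2, with |A| = 7 giving ≥ 11.)

|A +̂ A| = 15


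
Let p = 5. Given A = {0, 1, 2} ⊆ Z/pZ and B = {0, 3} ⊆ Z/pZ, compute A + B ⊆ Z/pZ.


Work in Z/5Z: reduce every sum a + b modulo 5.
Enumerate all 6 pairs:
a = 0: 0+0=0, 0+3=3
a = 1: 1+0=1, 1+3=4
a = 2: 2+0=2, 2+3=0
Distinct residues collected: {0, 1, 2, 3, 4}
|A + B| = 5 (out of 5 total residues).

A + B = {0, 1, 2, 3, 4}


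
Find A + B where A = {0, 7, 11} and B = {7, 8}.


A + B = {a + b : a ∈ A, b ∈ B}.
Enumerate all |A|·|B| = 3·2 = 6 pairs (a, b) and collect distinct sums.
a = 0: 0+7=7, 0+8=8
a = 7: 7+7=14, 7+8=15
a = 11: 11+7=18, 11+8=19
Collecting distinct sums: A + B = {7, 8, 14, 15, 18, 19}
|A + B| = 6

A + B = {7, 8, 14, 15, 18, 19}


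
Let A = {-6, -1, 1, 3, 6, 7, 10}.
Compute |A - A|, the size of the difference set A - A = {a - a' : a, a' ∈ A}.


A - A = {a - a' : a, a' ∈ A}; |A| = 7.
Bounds: 2|A|-1 ≤ |A - A| ≤ |A|² - |A| + 1, i.e. 13 ≤ |A - A| ≤ 43.
Note: 0 ∈ A - A always (from a - a). The set is symmetric: if d ∈ A - A then -d ∈ A - A.
Enumerate nonzero differences d = a - a' with a > a' (then include -d):
Positive differences: {1, 2, 3, 4, 5, 6, 7, 8, 9, 11, 12, 13, 16}
Full difference set: {0} ∪ (positive diffs) ∪ (negative diffs).
|A - A| = 1 + 2·13 = 27 (matches direct enumeration: 27).

|A - A| = 27


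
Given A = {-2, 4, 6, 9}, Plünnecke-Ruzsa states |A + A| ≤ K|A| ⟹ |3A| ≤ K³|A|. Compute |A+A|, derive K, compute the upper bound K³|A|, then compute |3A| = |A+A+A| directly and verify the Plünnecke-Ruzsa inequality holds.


|A| = 4.
Step 1: Compute A + A by enumerating all 16 pairs.
A + A = {-4, 2, 4, 7, 8, 10, 12, 13, 15, 18}, so |A + A| = 10.
Step 2: Doubling constant K = |A + A|/|A| = 10/4 = 10/4 ≈ 2.5000.
Step 3: Plünnecke-Ruzsa gives |3A| ≤ K³·|A| = (2.5000)³ · 4 ≈ 62.5000.
Step 4: Compute 3A = A + A + A directly by enumerating all triples (a,b,c) ∈ A³; |3A| = 19.
Step 5: Check 19 ≤ 62.5000? Yes ✓.

K = 10/4, Plünnecke-Ruzsa bound K³|A| ≈ 62.5000, |3A| = 19, inequality holds.


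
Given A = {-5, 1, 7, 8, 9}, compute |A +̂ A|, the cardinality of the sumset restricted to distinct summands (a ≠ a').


Restricted sumset: A +̂ A = {a + a' : a ∈ A, a' ∈ A, a ≠ a'}.
Equivalently, take A + A and drop any sum 2a that is achievable ONLY as a + a for a ∈ A (i.e. sums representable only with equal summands).
Enumerate pairs (a, a') with a < a' (symmetric, so each unordered pair gives one sum; this covers all a ≠ a'):
  -5 + 1 = -4
  -5 + 7 = 2
  -5 + 8 = 3
  -5 + 9 = 4
  1 + 7 = 8
  1 + 8 = 9
  1 + 9 = 10
  7 + 8 = 15
  7 + 9 = 16
  8 + 9 = 17
Collected distinct sums: {-4, 2, 3, 4, 8, 9, 10, 15, 16, 17}
|A +̂ A| = 10
(Reference bound: |A +̂ A| ≥ 2|A| - 3 for |A| ≥ 2, with |A| = 5 giving ≥ 7.)

|A +̂ A| = 10


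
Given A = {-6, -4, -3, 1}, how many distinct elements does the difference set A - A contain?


A - A = {a - a' : a, a' ∈ A}; |A| = 4.
Bounds: 2|A|-1 ≤ |A - A| ≤ |A|² - |A| + 1, i.e. 7 ≤ |A - A| ≤ 13.
Note: 0 ∈ A - A always (from a - a). The set is symmetric: if d ∈ A - A then -d ∈ A - A.
Enumerate nonzero differences d = a - a' with a > a' (then include -d):
Positive differences: {1, 2, 3, 4, 5, 7}
Full difference set: {0} ∪ (positive diffs) ∪ (negative diffs).
|A - A| = 1 + 2·6 = 13 (matches direct enumeration: 13).

|A - A| = 13


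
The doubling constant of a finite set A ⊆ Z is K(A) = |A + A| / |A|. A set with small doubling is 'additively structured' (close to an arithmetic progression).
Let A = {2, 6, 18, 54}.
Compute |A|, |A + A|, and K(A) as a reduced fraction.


|A| = 4.
Compute A + A by enumerating all 16 pairs.
A + A = {4, 8, 12, 20, 24, 36, 56, 60, 72, 108}, so |A + A| = 10.
K = |A + A| / |A| = 10/4 = 5/2 ≈ 2.5000.
Reference: AP of size 4 gives K = 7/4 ≈ 1.7500; a fully generic set of size 4 gives K ≈ 2.5000.

|A| = 4, |A + A| = 10, K = 10/4 = 5/2.


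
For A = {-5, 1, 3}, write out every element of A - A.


A - A = {a - a' : a, a' ∈ A}.
Compute a - a' for each ordered pair (a, a'):
a = -5: -5--5=0, -5-1=-6, -5-3=-8
a = 1: 1--5=6, 1-1=0, 1-3=-2
a = 3: 3--5=8, 3-1=2, 3-3=0
Collecting distinct values (and noting 0 appears from a-a):
A - A = {-8, -6, -2, 0, 2, 6, 8}
|A - A| = 7

A - A = {-8, -6, -2, 0, 2, 6, 8}


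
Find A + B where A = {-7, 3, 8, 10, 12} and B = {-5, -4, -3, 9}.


A + B = {a + b : a ∈ A, b ∈ B}.
Enumerate all |A|·|B| = 5·4 = 20 pairs (a, b) and collect distinct sums.
a = -7: -7+-5=-12, -7+-4=-11, -7+-3=-10, -7+9=2
a = 3: 3+-5=-2, 3+-4=-1, 3+-3=0, 3+9=12
a = 8: 8+-5=3, 8+-4=4, 8+-3=5, 8+9=17
a = 10: 10+-5=5, 10+-4=6, 10+-3=7, 10+9=19
a = 12: 12+-5=7, 12+-4=8, 12+-3=9, 12+9=21
Collecting distinct sums: A + B = {-12, -11, -10, -2, -1, 0, 2, 3, 4, 5, 6, 7, 8, 9, 12, 17, 19, 21}
|A + B| = 18

A + B = {-12, -11, -10, -2, -1, 0, 2, 3, 4, 5, 6, 7, 8, 9, 12, 17, 19, 21}


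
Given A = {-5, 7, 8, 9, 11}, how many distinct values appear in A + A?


A + A = {a + a' : a, a' ∈ A}; |A| = 5.
General bounds: 2|A| - 1 ≤ |A + A| ≤ |A|(|A|+1)/2, i.e. 9 ≤ |A + A| ≤ 15.
Lower bound 2|A|-1 is attained iff A is an arithmetic progression.
Enumerate sums a + a' for a ≤ a' (symmetric, so this suffices):
a = -5: -5+-5=-10, -5+7=2, -5+8=3, -5+9=4, -5+11=6
a = 7: 7+7=14, 7+8=15, 7+9=16, 7+11=18
a = 8: 8+8=16, 8+9=17, 8+11=19
a = 9: 9+9=18, 9+11=20
a = 11: 11+11=22
Distinct sums: {-10, 2, 3, 4, 6, 14, 15, 16, 17, 18, 19, 20, 22}
|A + A| = 13

|A + A| = 13


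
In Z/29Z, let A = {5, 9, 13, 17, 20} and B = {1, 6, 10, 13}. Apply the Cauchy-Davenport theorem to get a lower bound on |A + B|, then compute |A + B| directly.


Cauchy-Davenport: |A + B| ≥ min(p, |A| + |B| - 1) for A, B nonempty in Z/pZ.
|A| = 5, |B| = 4, p = 29.
CD lower bound = min(29, 5 + 4 - 1) = min(29, 8) = 8.
Compute A + B mod 29 directly:
a = 5: 5+1=6, 5+6=11, 5+10=15, 5+13=18
a = 9: 9+1=10, 9+6=15, 9+10=19, 9+13=22
a = 13: 13+1=14, 13+6=19, 13+10=23, 13+13=26
a = 17: 17+1=18, 17+6=23, 17+10=27, 17+13=1
a = 20: 20+1=21, 20+6=26, 20+10=1, 20+13=4
A + B = {1, 4, 6, 10, 11, 14, 15, 18, 19, 21, 22, 23, 26, 27}, so |A + B| = 14.
Verify: 14 ≥ 8? Yes ✓.

CD lower bound = 8, actual |A + B| = 14.


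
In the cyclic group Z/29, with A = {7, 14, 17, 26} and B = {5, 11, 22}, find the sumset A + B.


Work in Z/29Z: reduce every sum a + b modulo 29.
Enumerate all 12 pairs:
a = 7: 7+5=12, 7+11=18, 7+22=0
a = 14: 14+5=19, 14+11=25, 14+22=7
a = 17: 17+5=22, 17+11=28, 17+22=10
a = 26: 26+5=2, 26+11=8, 26+22=19
Distinct residues collected: {0, 2, 7, 8, 10, 12, 18, 19, 22, 25, 28}
|A + B| = 11 (out of 29 total residues).

A + B = {0, 2, 7, 8, 10, 12, 18, 19, 22, 25, 28}


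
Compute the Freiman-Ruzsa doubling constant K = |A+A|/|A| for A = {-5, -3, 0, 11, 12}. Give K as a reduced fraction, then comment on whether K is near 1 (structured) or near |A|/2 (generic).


|A| = 5.
Compute A + A by enumerating all 25 pairs.
A + A = {-10, -8, -6, -5, -3, 0, 6, 7, 8, 9, 11, 12, 22, 23, 24}, so |A + A| = 15.
K = |A + A| / |A| = 15/5 = 3/1 ≈ 3.0000.
Reference: AP of size 5 gives K = 9/5 ≈ 1.8000; a fully generic set of size 5 gives K ≈ 3.0000.

|A| = 5, |A + A| = 15, K = 15/5 = 3/1.


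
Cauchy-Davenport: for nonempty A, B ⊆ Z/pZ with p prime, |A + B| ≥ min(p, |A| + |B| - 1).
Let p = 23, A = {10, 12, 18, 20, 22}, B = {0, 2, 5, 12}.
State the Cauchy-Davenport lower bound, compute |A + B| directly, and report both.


Cauchy-Davenport: |A + B| ≥ min(p, |A| + |B| - 1) for A, B nonempty in Z/pZ.
|A| = 5, |B| = 4, p = 23.
CD lower bound = min(23, 5 + 4 - 1) = min(23, 8) = 8.
Compute A + B mod 23 directly:
a = 10: 10+0=10, 10+2=12, 10+5=15, 10+12=22
a = 12: 12+0=12, 12+2=14, 12+5=17, 12+12=1
a = 18: 18+0=18, 18+2=20, 18+5=0, 18+12=7
a = 20: 20+0=20, 20+2=22, 20+5=2, 20+12=9
a = 22: 22+0=22, 22+2=1, 22+5=4, 22+12=11
A + B = {0, 1, 2, 4, 7, 9, 10, 11, 12, 14, 15, 17, 18, 20, 22}, so |A + B| = 15.
Verify: 15 ≥ 8? Yes ✓.

CD lower bound = 8, actual |A + B| = 15.


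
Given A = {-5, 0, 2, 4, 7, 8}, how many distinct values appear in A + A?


A + A = {a + a' : a, a' ∈ A}; |A| = 6.
General bounds: 2|A| - 1 ≤ |A + A| ≤ |A|(|A|+1)/2, i.e. 11 ≤ |A + A| ≤ 21.
Lower bound 2|A|-1 is attained iff A is an arithmetic progression.
Enumerate sums a + a' for a ≤ a' (symmetric, so this suffices):
a = -5: -5+-5=-10, -5+0=-5, -5+2=-3, -5+4=-1, -5+7=2, -5+8=3
a = 0: 0+0=0, 0+2=2, 0+4=4, 0+7=7, 0+8=8
a = 2: 2+2=4, 2+4=6, 2+7=9, 2+8=10
a = 4: 4+4=8, 4+7=11, 4+8=12
a = 7: 7+7=14, 7+8=15
a = 8: 8+8=16
Distinct sums: {-10, -5, -3, -1, 0, 2, 3, 4, 6, 7, 8, 9, 10, 11, 12, 14, 15, 16}
|A + A| = 18

|A + A| = 18


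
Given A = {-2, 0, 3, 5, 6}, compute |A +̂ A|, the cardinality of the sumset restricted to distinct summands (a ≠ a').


Restricted sumset: A +̂ A = {a + a' : a ∈ A, a' ∈ A, a ≠ a'}.
Equivalently, take A + A and drop any sum 2a that is achievable ONLY as a + a for a ∈ A (i.e. sums representable only with equal summands).
Enumerate pairs (a, a') with a < a' (symmetric, so each unordered pair gives one sum; this covers all a ≠ a'):
  -2 + 0 = -2
  -2 + 3 = 1
  -2 + 5 = 3
  -2 + 6 = 4
  0 + 3 = 3
  0 + 5 = 5
  0 + 6 = 6
  3 + 5 = 8
  3 + 6 = 9
  5 + 6 = 11
Collected distinct sums: {-2, 1, 3, 4, 5, 6, 8, 9, 11}
|A +̂ A| = 9
(Reference bound: |A +̂ A| ≥ 2|A| - 3 for |A| ≥ 2, with |A| = 5 giving ≥ 7.)

|A +̂ A| = 9


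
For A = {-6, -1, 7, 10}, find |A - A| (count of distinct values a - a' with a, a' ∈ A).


A - A = {a - a' : a, a' ∈ A}; |A| = 4.
Bounds: 2|A|-1 ≤ |A - A| ≤ |A|² - |A| + 1, i.e. 7 ≤ |A - A| ≤ 13.
Note: 0 ∈ A - A always (from a - a). The set is symmetric: if d ∈ A - A then -d ∈ A - A.
Enumerate nonzero differences d = a - a' with a > a' (then include -d):
Positive differences: {3, 5, 8, 11, 13, 16}
Full difference set: {0} ∪ (positive diffs) ∪ (negative diffs).
|A - A| = 1 + 2·6 = 13 (matches direct enumeration: 13).

|A - A| = 13


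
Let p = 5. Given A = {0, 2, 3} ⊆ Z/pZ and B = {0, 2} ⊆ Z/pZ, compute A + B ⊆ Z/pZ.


Work in Z/5Z: reduce every sum a + b modulo 5.
Enumerate all 6 pairs:
a = 0: 0+0=0, 0+2=2
a = 2: 2+0=2, 2+2=4
a = 3: 3+0=3, 3+2=0
Distinct residues collected: {0, 2, 3, 4}
|A + B| = 4 (out of 5 total residues).

A + B = {0, 2, 3, 4}


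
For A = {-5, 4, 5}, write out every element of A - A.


A - A = {a - a' : a, a' ∈ A}.
Compute a - a' for each ordered pair (a, a'):
a = -5: -5--5=0, -5-4=-9, -5-5=-10
a = 4: 4--5=9, 4-4=0, 4-5=-1
a = 5: 5--5=10, 5-4=1, 5-5=0
Collecting distinct values (and noting 0 appears from a-a):
A - A = {-10, -9, -1, 0, 1, 9, 10}
|A - A| = 7

A - A = {-10, -9, -1, 0, 1, 9, 10}


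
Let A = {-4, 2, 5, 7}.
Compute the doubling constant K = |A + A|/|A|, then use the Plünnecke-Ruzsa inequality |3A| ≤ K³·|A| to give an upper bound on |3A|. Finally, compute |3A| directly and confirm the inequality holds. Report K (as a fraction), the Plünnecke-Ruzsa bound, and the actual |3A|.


|A| = 4.
Step 1: Compute A + A by enumerating all 16 pairs.
A + A = {-8, -2, 1, 3, 4, 7, 9, 10, 12, 14}, so |A + A| = 10.
Step 2: Doubling constant K = |A + A|/|A| = 10/4 = 10/4 ≈ 2.5000.
Step 3: Plünnecke-Ruzsa gives |3A| ≤ K³·|A| = (2.5000)³ · 4 ≈ 62.5000.
Step 4: Compute 3A = A + A + A directly by enumerating all triples (a,b,c) ∈ A³; |3A| = 19.
Step 5: Check 19 ≤ 62.5000? Yes ✓.

K = 10/4, Plünnecke-Ruzsa bound K³|A| ≈ 62.5000, |3A| = 19, inequality holds.


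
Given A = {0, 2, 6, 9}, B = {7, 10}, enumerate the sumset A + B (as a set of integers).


A + B = {a + b : a ∈ A, b ∈ B}.
Enumerate all |A|·|B| = 4·2 = 8 pairs (a, b) and collect distinct sums.
a = 0: 0+7=7, 0+10=10
a = 2: 2+7=9, 2+10=12
a = 6: 6+7=13, 6+10=16
a = 9: 9+7=16, 9+10=19
Collecting distinct sums: A + B = {7, 9, 10, 12, 13, 16, 19}
|A + B| = 7

A + B = {7, 9, 10, 12, 13, 16, 19}


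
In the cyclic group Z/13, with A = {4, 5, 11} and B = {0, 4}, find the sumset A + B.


Work in Z/13Z: reduce every sum a + b modulo 13.
Enumerate all 6 pairs:
a = 4: 4+0=4, 4+4=8
a = 5: 5+0=5, 5+4=9
a = 11: 11+0=11, 11+4=2
Distinct residues collected: {2, 4, 5, 8, 9, 11}
|A + B| = 6 (out of 13 total residues).

A + B = {2, 4, 5, 8, 9, 11}


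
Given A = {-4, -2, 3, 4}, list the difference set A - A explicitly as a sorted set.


A - A = {a - a' : a, a' ∈ A}.
Compute a - a' for each ordered pair (a, a'):
a = -4: -4--4=0, -4--2=-2, -4-3=-7, -4-4=-8
a = -2: -2--4=2, -2--2=0, -2-3=-5, -2-4=-6
a = 3: 3--4=7, 3--2=5, 3-3=0, 3-4=-1
a = 4: 4--4=8, 4--2=6, 4-3=1, 4-4=0
Collecting distinct values (and noting 0 appears from a-a):
A - A = {-8, -7, -6, -5, -2, -1, 0, 1, 2, 5, 6, 7, 8}
|A - A| = 13

A - A = {-8, -7, -6, -5, -2, -1, 0, 1, 2, 5, 6, 7, 8}


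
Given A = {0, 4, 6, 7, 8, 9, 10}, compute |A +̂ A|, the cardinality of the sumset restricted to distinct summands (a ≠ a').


Restricted sumset: A +̂ A = {a + a' : a ∈ A, a' ∈ A, a ≠ a'}.
Equivalently, take A + A and drop any sum 2a that is achievable ONLY as a + a for a ∈ A (i.e. sums representable only with equal summands).
Enumerate pairs (a, a') with a < a' (symmetric, so each unordered pair gives one sum; this covers all a ≠ a'):
  0 + 4 = 4
  0 + 6 = 6
  0 + 7 = 7
  0 + 8 = 8
  0 + 9 = 9
  0 + 10 = 10
  4 + 6 = 10
  4 + 7 = 11
  4 + 8 = 12
  4 + 9 = 13
  4 + 10 = 14
  6 + 7 = 13
  6 + 8 = 14
  6 + 9 = 15
  6 + 10 = 16
  7 + 8 = 15
  7 + 9 = 16
  7 + 10 = 17
  8 + 9 = 17
  8 + 10 = 18
  9 + 10 = 19
Collected distinct sums: {4, 6, 7, 8, 9, 10, 11, 12, 13, 14, 15, 16, 17, 18, 19}
|A +̂ A| = 15
(Reference bound: |A +̂ A| ≥ 2|A| - 3 for |A| ≥ 2, with |A| = 7 giving ≥ 11.)

|A +̂ A| = 15


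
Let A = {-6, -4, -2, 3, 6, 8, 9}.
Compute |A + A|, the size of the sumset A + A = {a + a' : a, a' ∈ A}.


A + A = {a + a' : a, a' ∈ A}; |A| = 7.
General bounds: 2|A| - 1 ≤ |A + A| ≤ |A|(|A|+1)/2, i.e. 13 ≤ |A + A| ≤ 28.
Lower bound 2|A|-1 is attained iff A is an arithmetic progression.
Enumerate sums a + a' for a ≤ a' (symmetric, so this suffices):
a = -6: -6+-6=-12, -6+-4=-10, -6+-2=-8, -6+3=-3, -6+6=0, -6+8=2, -6+9=3
a = -4: -4+-4=-8, -4+-2=-6, -4+3=-1, -4+6=2, -4+8=4, -4+9=5
a = -2: -2+-2=-4, -2+3=1, -2+6=4, -2+8=6, -2+9=7
a = 3: 3+3=6, 3+6=9, 3+8=11, 3+9=12
a = 6: 6+6=12, 6+8=14, 6+9=15
a = 8: 8+8=16, 8+9=17
a = 9: 9+9=18
Distinct sums: {-12, -10, -8, -6, -4, -3, -1, 0, 1, 2, 3, 4, 5, 6, 7, 9, 11, 12, 14, 15, 16, 17, 18}
|A + A| = 23

|A + A| = 23


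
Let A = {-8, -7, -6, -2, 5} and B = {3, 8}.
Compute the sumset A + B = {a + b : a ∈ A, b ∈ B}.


A + B = {a + b : a ∈ A, b ∈ B}.
Enumerate all |A|·|B| = 5·2 = 10 pairs (a, b) and collect distinct sums.
a = -8: -8+3=-5, -8+8=0
a = -7: -7+3=-4, -7+8=1
a = -6: -6+3=-3, -6+8=2
a = -2: -2+3=1, -2+8=6
a = 5: 5+3=8, 5+8=13
Collecting distinct sums: A + B = {-5, -4, -3, 0, 1, 2, 6, 8, 13}
|A + B| = 9

A + B = {-5, -4, -3, 0, 1, 2, 6, 8, 13}


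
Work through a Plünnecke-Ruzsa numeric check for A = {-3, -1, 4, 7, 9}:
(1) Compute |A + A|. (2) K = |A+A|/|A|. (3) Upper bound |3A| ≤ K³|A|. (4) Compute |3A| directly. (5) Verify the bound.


|A| = 5.
Step 1: Compute A + A by enumerating all 25 pairs.
A + A = {-6, -4, -2, 1, 3, 4, 6, 8, 11, 13, 14, 16, 18}, so |A + A| = 13.
Step 2: Doubling constant K = |A + A|/|A| = 13/5 = 13/5 ≈ 2.6000.
Step 3: Plünnecke-Ruzsa gives |3A| ≤ K³·|A| = (2.6000)³ · 5 ≈ 87.8800.
Step 4: Compute 3A = A + A + A directly by enumerating all triples (a,b,c) ∈ A³; |3A| = 25.
Step 5: Check 25 ≤ 87.8800? Yes ✓.

K = 13/5, Plünnecke-Ruzsa bound K³|A| ≈ 87.8800, |3A| = 25, inequality holds.


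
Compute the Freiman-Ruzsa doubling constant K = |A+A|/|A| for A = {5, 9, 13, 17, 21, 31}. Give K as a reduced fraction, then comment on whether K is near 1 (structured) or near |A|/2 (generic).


|A| = 6.
Compute A + A by enumerating all 36 pairs.
A + A = {10, 14, 18, 22, 26, 30, 34, 36, 38, 40, 42, 44, 48, 52, 62}, so |A + A| = 15.
K = |A + A| / |A| = 15/6 = 5/2 ≈ 2.5000.
Reference: AP of size 6 gives K = 11/6 ≈ 1.8333; a fully generic set of size 6 gives K ≈ 3.5000.

|A| = 6, |A + A| = 15, K = 15/6 = 5/2.


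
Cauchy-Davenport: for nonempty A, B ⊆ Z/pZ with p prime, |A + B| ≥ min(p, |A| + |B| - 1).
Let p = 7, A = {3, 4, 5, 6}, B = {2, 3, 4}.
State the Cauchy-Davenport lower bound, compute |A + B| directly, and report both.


Cauchy-Davenport: |A + B| ≥ min(p, |A| + |B| - 1) for A, B nonempty in Z/pZ.
|A| = 4, |B| = 3, p = 7.
CD lower bound = min(7, 4 + 3 - 1) = min(7, 6) = 6.
Compute A + B mod 7 directly:
a = 3: 3+2=5, 3+3=6, 3+4=0
a = 4: 4+2=6, 4+3=0, 4+4=1
a = 5: 5+2=0, 5+3=1, 5+4=2
a = 6: 6+2=1, 6+3=2, 6+4=3
A + B = {0, 1, 2, 3, 5, 6}, so |A + B| = 6.
Verify: 6 ≥ 6? Yes ✓.

CD lower bound = 6, actual |A + B| = 6.


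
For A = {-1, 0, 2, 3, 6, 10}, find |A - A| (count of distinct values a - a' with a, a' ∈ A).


A - A = {a - a' : a, a' ∈ A}; |A| = 6.
Bounds: 2|A|-1 ≤ |A - A| ≤ |A|² - |A| + 1, i.e. 11 ≤ |A - A| ≤ 31.
Note: 0 ∈ A - A always (from a - a). The set is symmetric: if d ∈ A - A then -d ∈ A - A.
Enumerate nonzero differences d = a - a' with a > a' (then include -d):
Positive differences: {1, 2, 3, 4, 6, 7, 8, 10, 11}
Full difference set: {0} ∪ (positive diffs) ∪ (negative diffs).
|A - A| = 1 + 2·9 = 19 (matches direct enumeration: 19).

|A - A| = 19


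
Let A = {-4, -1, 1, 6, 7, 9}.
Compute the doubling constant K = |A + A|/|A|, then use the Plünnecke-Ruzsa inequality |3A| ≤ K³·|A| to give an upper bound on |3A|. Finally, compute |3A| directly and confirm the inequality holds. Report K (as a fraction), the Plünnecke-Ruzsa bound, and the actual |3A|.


|A| = 6.
Step 1: Compute A + A by enumerating all 36 pairs.
A + A = {-8, -5, -3, -2, 0, 2, 3, 5, 6, 7, 8, 10, 12, 13, 14, 15, 16, 18}, so |A + A| = 18.
Step 2: Doubling constant K = |A + A|/|A| = 18/6 = 18/6 ≈ 3.0000.
Step 3: Plünnecke-Ruzsa gives |3A| ≤ K³·|A| = (3.0000)³ · 6 ≈ 162.0000.
Step 4: Compute 3A = A + A + A directly by enumerating all triples (a,b,c) ∈ A³; |3A| = 34.
Step 5: Check 34 ≤ 162.0000? Yes ✓.

K = 18/6, Plünnecke-Ruzsa bound K³|A| ≈ 162.0000, |3A| = 34, inequality holds.


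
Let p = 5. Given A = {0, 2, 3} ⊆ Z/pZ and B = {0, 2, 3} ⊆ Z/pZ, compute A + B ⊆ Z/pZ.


Work in Z/5Z: reduce every sum a + b modulo 5.
Enumerate all 9 pairs:
a = 0: 0+0=0, 0+2=2, 0+3=3
a = 2: 2+0=2, 2+2=4, 2+3=0
a = 3: 3+0=3, 3+2=0, 3+3=1
Distinct residues collected: {0, 1, 2, 3, 4}
|A + B| = 5 (out of 5 total residues).

A + B = {0, 1, 2, 3, 4}


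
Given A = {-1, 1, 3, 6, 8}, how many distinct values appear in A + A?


A + A = {a + a' : a, a' ∈ A}; |A| = 5.
General bounds: 2|A| - 1 ≤ |A + A| ≤ |A|(|A|+1)/2, i.e. 9 ≤ |A + A| ≤ 15.
Lower bound 2|A|-1 is attained iff A is an arithmetic progression.
Enumerate sums a + a' for a ≤ a' (symmetric, so this suffices):
a = -1: -1+-1=-2, -1+1=0, -1+3=2, -1+6=5, -1+8=7
a = 1: 1+1=2, 1+3=4, 1+6=7, 1+8=9
a = 3: 3+3=6, 3+6=9, 3+8=11
a = 6: 6+6=12, 6+8=14
a = 8: 8+8=16
Distinct sums: {-2, 0, 2, 4, 5, 6, 7, 9, 11, 12, 14, 16}
|A + A| = 12

|A + A| = 12


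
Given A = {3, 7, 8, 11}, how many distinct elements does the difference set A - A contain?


A - A = {a - a' : a, a' ∈ A}; |A| = 4.
Bounds: 2|A|-1 ≤ |A - A| ≤ |A|² - |A| + 1, i.e. 7 ≤ |A - A| ≤ 13.
Note: 0 ∈ A - A always (from a - a). The set is symmetric: if d ∈ A - A then -d ∈ A - A.
Enumerate nonzero differences d = a - a' with a > a' (then include -d):
Positive differences: {1, 3, 4, 5, 8}
Full difference set: {0} ∪ (positive diffs) ∪ (negative diffs).
|A - A| = 1 + 2·5 = 11 (matches direct enumeration: 11).

|A - A| = 11


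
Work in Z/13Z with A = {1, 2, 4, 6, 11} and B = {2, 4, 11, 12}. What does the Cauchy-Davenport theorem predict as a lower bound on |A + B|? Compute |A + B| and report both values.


Cauchy-Davenport: |A + B| ≥ min(p, |A| + |B| - 1) for A, B nonempty in Z/pZ.
|A| = 5, |B| = 4, p = 13.
CD lower bound = min(13, 5 + 4 - 1) = min(13, 8) = 8.
Compute A + B mod 13 directly:
a = 1: 1+2=3, 1+4=5, 1+11=12, 1+12=0
a = 2: 2+2=4, 2+4=6, 2+11=0, 2+12=1
a = 4: 4+2=6, 4+4=8, 4+11=2, 4+12=3
a = 6: 6+2=8, 6+4=10, 6+11=4, 6+12=5
a = 11: 11+2=0, 11+4=2, 11+11=9, 11+12=10
A + B = {0, 1, 2, 3, 4, 5, 6, 8, 9, 10, 12}, so |A + B| = 11.
Verify: 11 ≥ 8? Yes ✓.

CD lower bound = 8, actual |A + B| = 11.


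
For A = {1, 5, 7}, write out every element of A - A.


A - A = {a - a' : a, a' ∈ A}.
Compute a - a' for each ordered pair (a, a'):
a = 1: 1-1=0, 1-5=-4, 1-7=-6
a = 5: 5-1=4, 5-5=0, 5-7=-2
a = 7: 7-1=6, 7-5=2, 7-7=0
Collecting distinct values (and noting 0 appears from a-a):
A - A = {-6, -4, -2, 0, 2, 4, 6}
|A - A| = 7

A - A = {-6, -4, -2, 0, 2, 4, 6}


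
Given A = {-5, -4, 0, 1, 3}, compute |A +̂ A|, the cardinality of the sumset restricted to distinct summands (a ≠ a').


Restricted sumset: A +̂ A = {a + a' : a ∈ A, a' ∈ A, a ≠ a'}.
Equivalently, take A + A and drop any sum 2a that is achievable ONLY as a + a for a ∈ A (i.e. sums representable only with equal summands).
Enumerate pairs (a, a') with a < a' (symmetric, so each unordered pair gives one sum; this covers all a ≠ a'):
  -5 + -4 = -9
  -5 + 0 = -5
  -5 + 1 = -4
  -5 + 3 = -2
  -4 + 0 = -4
  -4 + 1 = -3
  -4 + 3 = -1
  0 + 1 = 1
  0 + 3 = 3
  1 + 3 = 4
Collected distinct sums: {-9, -5, -4, -3, -2, -1, 1, 3, 4}
|A +̂ A| = 9
(Reference bound: |A +̂ A| ≥ 2|A| - 3 for |A| ≥ 2, with |A| = 5 giving ≥ 7.)

|A +̂ A| = 9


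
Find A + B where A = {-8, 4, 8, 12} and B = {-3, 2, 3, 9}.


A + B = {a + b : a ∈ A, b ∈ B}.
Enumerate all |A|·|B| = 4·4 = 16 pairs (a, b) and collect distinct sums.
a = -8: -8+-3=-11, -8+2=-6, -8+3=-5, -8+9=1
a = 4: 4+-3=1, 4+2=6, 4+3=7, 4+9=13
a = 8: 8+-3=5, 8+2=10, 8+3=11, 8+9=17
a = 12: 12+-3=9, 12+2=14, 12+3=15, 12+9=21
Collecting distinct sums: A + B = {-11, -6, -5, 1, 5, 6, 7, 9, 10, 11, 13, 14, 15, 17, 21}
|A + B| = 15

A + B = {-11, -6, -5, 1, 5, 6, 7, 9, 10, 11, 13, 14, 15, 17, 21}


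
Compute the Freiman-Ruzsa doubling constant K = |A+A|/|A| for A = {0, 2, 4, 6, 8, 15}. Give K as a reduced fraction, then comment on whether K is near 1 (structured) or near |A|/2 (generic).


|A| = 6.
Compute A + A by enumerating all 36 pairs.
A + A = {0, 2, 4, 6, 8, 10, 12, 14, 15, 16, 17, 19, 21, 23, 30}, so |A + A| = 15.
K = |A + A| / |A| = 15/6 = 5/2 ≈ 2.5000.
Reference: AP of size 6 gives K = 11/6 ≈ 1.8333; a fully generic set of size 6 gives K ≈ 3.5000.

|A| = 6, |A + A| = 15, K = 15/6 = 5/2.


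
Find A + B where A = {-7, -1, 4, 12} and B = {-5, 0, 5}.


A + B = {a + b : a ∈ A, b ∈ B}.
Enumerate all |A|·|B| = 4·3 = 12 pairs (a, b) and collect distinct sums.
a = -7: -7+-5=-12, -7+0=-7, -7+5=-2
a = -1: -1+-5=-6, -1+0=-1, -1+5=4
a = 4: 4+-5=-1, 4+0=4, 4+5=9
a = 12: 12+-5=7, 12+0=12, 12+5=17
Collecting distinct sums: A + B = {-12, -7, -6, -2, -1, 4, 7, 9, 12, 17}
|A + B| = 10

A + B = {-12, -7, -6, -2, -1, 4, 7, 9, 12, 17}


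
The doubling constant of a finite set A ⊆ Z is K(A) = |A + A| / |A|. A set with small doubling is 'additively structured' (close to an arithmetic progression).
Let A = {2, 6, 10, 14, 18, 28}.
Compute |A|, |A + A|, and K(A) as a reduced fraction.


|A| = 6.
Compute A + A by enumerating all 36 pairs.
A + A = {4, 8, 12, 16, 20, 24, 28, 30, 32, 34, 36, 38, 42, 46, 56}, so |A + A| = 15.
K = |A + A| / |A| = 15/6 = 5/2 ≈ 2.5000.
Reference: AP of size 6 gives K = 11/6 ≈ 1.8333; a fully generic set of size 6 gives K ≈ 3.5000.

|A| = 6, |A + A| = 15, K = 15/6 = 5/2.


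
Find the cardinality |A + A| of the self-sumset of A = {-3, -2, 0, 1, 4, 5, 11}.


A + A = {a + a' : a, a' ∈ A}; |A| = 7.
General bounds: 2|A| - 1 ≤ |A + A| ≤ |A|(|A|+1)/2, i.e. 13 ≤ |A + A| ≤ 28.
Lower bound 2|A|-1 is attained iff A is an arithmetic progression.
Enumerate sums a + a' for a ≤ a' (symmetric, so this suffices):
a = -3: -3+-3=-6, -3+-2=-5, -3+0=-3, -3+1=-2, -3+4=1, -3+5=2, -3+11=8
a = -2: -2+-2=-4, -2+0=-2, -2+1=-1, -2+4=2, -2+5=3, -2+11=9
a = 0: 0+0=0, 0+1=1, 0+4=4, 0+5=5, 0+11=11
a = 1: 1+1=2, 1+4=5, 1+5=6, 1+11=12
a = 4: 4+4=8, 4+5=9, 4+11=15
a = 5: 5+5=10, 5+11=16
a = 11: 11+11=22
Distinct sums: {-6, -5, -4, -3, -2, -1, 0, 1, 2, 3, 4, 5, 6, 8, 9, 10, 11, 12, 15, 16, 22}
|A + A| = 21

|A + A| = 21


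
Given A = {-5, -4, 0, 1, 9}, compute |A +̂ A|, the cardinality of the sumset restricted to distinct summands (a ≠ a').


Restricted sumset: A +̂ A = {a + a' : a ∈ A, a' ∈ A, a ≠ a'}.
Equivalently, take A + A and drop any sum 2a that is achievable ONLY as a + a for a ∈ A (i.e. sums representable only with equal summands).
Enumerate pairs (a, a') with a < a' (symmetric, so each unordered pair gives one sum; this covers all a ≠ a'):
  -5 + -4 = -9
  -5 + 0 = -5
  -5 + 1 = -4
  -5 + 9 = 4
  -4 + 0 = -4
  -4 + 1 = -3
  -4 + 9 = 5
  0 + 1 = 1
  0 + 9 = 9
  1 + 9 = 10
Collected distinct sums: {-9, -5, -4, -3, 1, 4, 5, 9, 10}
|A +̂ A| = 9
(Reference bound: |A +̂ A| ≥ 2|A| - 3 for |A| ≥ 2, with |A| = 5 giving ≥ 7.)

|A +̂ A| = 9


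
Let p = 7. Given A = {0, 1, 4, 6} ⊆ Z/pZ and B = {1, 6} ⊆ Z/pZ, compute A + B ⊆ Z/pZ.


Work in Z/7Z: reduce every sum a + b modulo 7.
Enumerate all 8 pairs:
a = 0: 0+1=1, 0+6=6
a = 1: 1+1=2, 1+6=0
a = 4: 4+1=5, 4+6=3
a = 6: 6+1=0, 6+6=5
Distinct residues collected: {0, 1, 2, 3, 5, 6}
|A + B| = 6 (out of 7 total residues).

A + B = {0, 1, 2, 3, 5, 6}


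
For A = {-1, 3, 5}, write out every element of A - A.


A - A = {a - a' : a, a' ∈ A}.
Compute a - a' for each ordered pair (a, a'):
a = -1: -1--1=0, -1-3=-4, -1-5=-6
a = 3: 3--1=4, 3-3=0, 3-5=-2
a = 5: 5--1=6, 5-3=2, 5-5=0
Collecting distinct values (and noting 0 appears from a-a):
A - A = {-6, -4, -2, 0, 2, 4, 6}
|A - A| = 7

A - A = {-6, -4, -2, 0, 2, 4, 6}


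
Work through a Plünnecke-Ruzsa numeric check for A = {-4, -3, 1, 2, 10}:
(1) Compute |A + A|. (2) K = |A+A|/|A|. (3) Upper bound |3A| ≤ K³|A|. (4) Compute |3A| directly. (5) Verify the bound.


|A| = 5.
Step 1: Compute A + A by enumerating all 25 pairs.
A + A = {-8, -7, -6, -3, -2, -1, 2, 3, 4, 6, 7, 11, 12, 20}, so |A + A| = 14.
Step 2: Doubling constant K = |A + A|/|A| = 14/5 = 14/5 ≈ 2.8000.
Step 3: Plünnecke-Ruzsa gives |3A| ≤ K³·|A| = (2.8000)³ · 5 ≈ 109.7600.
Step 4: Compute 3A = A + A + A directly by enumerating all triples (a,b,c) ∈ A³; |3A| = 28.
Step 5: Check 28 ≤ 109.7600? Yes ✓.

K = 14/5, Plünnecke-Ruzsa bound K³|A| ≈ 109.7600, |3A| = 28, inequality holds.


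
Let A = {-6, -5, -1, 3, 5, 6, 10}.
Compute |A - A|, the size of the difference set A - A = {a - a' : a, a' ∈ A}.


A - A = {a - a' : a, a' ∈ A}; |A| = 7.
Bounds: 2|A|-1 ≤ |A - A| ≤ |A|² - |A| + 1, i.e. 13 ≤ |A - A| ≤ 43.
Note: 0 ∈ A - A always (from a - a). The set is symmetric: if d ∈ A - A then -d ∈ A - A.
Enumerate nonzero differences d = a - a' with a > a' (then include -d):
Positive differences: {1, 2, 3, 4, 5, 6, 7, 8, 9, 10, 11, 12, 15, 16}
Full difference set: {0} ∪ (positive diffs) ∪ (negative diffs).
|A - A| = 1 + 2·14 = 29 (matches direct enumeration: 29).

|A - A| = 29


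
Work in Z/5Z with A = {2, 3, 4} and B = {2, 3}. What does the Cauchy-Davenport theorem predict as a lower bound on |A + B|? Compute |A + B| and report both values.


Cauchy-Davenport: |A + B| ≥ min(p, |A| + |B| - 1) for A, B nonempty in Z/pZ.
|A| = 3, |B| = 2, p = 5.
CD lower bound = min(5, 3 + 2 - 1) = min(5, 4) = 4.
Compute A + B mod 5 directly:
a = 2: 2+2=4, 2+3=0
a = 3: 3+2=0, 3+3=1
a = 4: 4+2=1, 4+3=2
A + B = {0, 1, 2, 4}, so |A + B| = 4.
Verify: 4 ≥ 4? Yes ✓.

CD lower bound = 4, actual |A + B| = 4.


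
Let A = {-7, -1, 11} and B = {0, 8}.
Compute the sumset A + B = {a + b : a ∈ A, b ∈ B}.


A + B = {a + b : a ∈ A, b ∈ B}.
Enumerate all |A|·|B| = 3·2 = 6 pairs (a, b) and collect distinct sums.
a = -7: -7+0=-7, -7+8=1
a = -1: -1+0=-1, -1+8=7
a = 11: 11+0=11, 11+8=19
Collecting distinct sums: A + B = {-7, -1, 1, 7, 11, 19}
|A + B| = 6

A + B = {-7, -1, 1, 7, 11, 19}


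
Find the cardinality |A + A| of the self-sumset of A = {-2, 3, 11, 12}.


A + A = {a + a' : a, a' ∈ A}; |A| = 4.
General bounds: 2|A| - 1 ≤ |A + A| ≤ |A|(|A|+1)/2, i.e. 7 ≤ |A + A| ≤ 10.
Lower bound 2|A|-1 is attained iff A is an arithmetic progression.
Enumerate sums a + a' for a ≤ a' (symmetric, so this suffices):
a = -2: -2+-2=-4, -2+3=1, -2+11=9, -2+12=10
a = 3: 3+3=6, 3+11=14, 3+12=15
a = 11: 11+11=22, 11+12=23
a = 12: 12+12=24
Distinct sums: {-4, 1, 6, 9, 10, 14, 15, 22, 23, 24}
|A + A| = 10

|A + A| = 10


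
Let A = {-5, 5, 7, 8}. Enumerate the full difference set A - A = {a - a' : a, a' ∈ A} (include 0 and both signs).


A - A = {a - a' : a, a' ∈ A}.
Compute a - a' for each ordered pair (a, a'):
a = -5: -5--5=0, -5-5=-10, -5-7=-12, -5-8=-13
a = 5: 5--5=10, 5-5=0, 5-7=-2, 5-8=-3
a = 7: 7--5=12, 7-5=2, 7-7=0, 7-8=-1
a = 8: 8--5=13, 8-5=3, 8-7=1, 8-8=0
Collecting distinct values (and noting 0 appears from a-a):
A - A = {-13, -12, -10, -3, -2, -1, 0, 1, 2, 3, 10, 12, 13}
|A - A| = 13

A - A = {-13, -12, -10, -3, -2, -1, 0, 1, 2, 3, 10, 12, 13}


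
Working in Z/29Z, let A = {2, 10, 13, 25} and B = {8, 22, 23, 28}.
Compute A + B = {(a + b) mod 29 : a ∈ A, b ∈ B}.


Work in Z/29Z: reduce every sum a + b modulo 29.
Enumerate all 16 pairs:
a = 2: 2+8=10, 2+22=24, 2+23=25, 2+28=1
a = 10: 10+8=18, 10+22=3, 10+23=4, 10+28=9
a = 13: 13+8=21, 13+22=6, 13+23=7, 13+28=12
a = 25: 25+8=4, 25+22=18, 25+23=19, 25+28=24
Distinct residues collected: {1, 3, 4, 6, 7, 9, 10, 12, 18, 19, 21, 24, 25}
|A + B| = 13 (out of 29 total residues).

A + B = {1, 3, 4, 6, 7, 9, 10, 12, 18, 19, 21, 24, 25}


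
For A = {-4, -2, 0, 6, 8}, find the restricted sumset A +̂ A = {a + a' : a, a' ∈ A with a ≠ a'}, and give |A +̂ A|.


Restricted sumset: A +̂ A = {a + a' : a ∈ A, a' ∈ A, a ≠ a'}.
Equivalently, take A + A and drop any sum 2a that is achievable ONLY as a + a for a ∈ A (i.e. sums representable only with equal summands).
Enumerate pairs (a, a') with a < a' (symmetric, so each unordered pair gives one sum; this covers all a ≠ a'):
  -4 + -2 = -6
  -4 + 0 = -4
  -4 + 6 = 2
  -4 + 8 = 4
  -2 + 0 = -2
  -2 + 6 = 4
  -2 + 8 = 6
  0 + 6 = 6
  0 + 8 = 8
  6 + 8 = 14
Collected distinct sums: {-6, -4, -2, 2, 4, 6, 8, 14}
|A +̂ A| = 8
(Reference bound: |A +̂ A| ≥ 2|A| - 3 for |A| ≥ 2, with |A| = 5 giving ≥ 7.)

|A +̂ A| = 8


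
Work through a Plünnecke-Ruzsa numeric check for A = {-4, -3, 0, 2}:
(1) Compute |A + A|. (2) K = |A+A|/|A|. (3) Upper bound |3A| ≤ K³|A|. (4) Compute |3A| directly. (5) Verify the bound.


|A| = 4.
Step 1: Compute A + A by enumerating all 16 pairs.
A + A = {-8, -7, -6, -4, -3, -2, -1, 0, 2, 4}, so |A + A| = 10.
Step 2: Doubling constant K = |A + A|/|A| = 10/4 = 10/4 ≈ 2.5000.
Step 3: Plünnecke-Ruzsa gives |3A| ≤ K³·|A| = (2.5000)³ · 4 ≈ 62.5000.
Step 4: Compute 3A = A + A + A directly by enumerating all triples (a,b,c) ∈ A³; |3A| = 17.
Step 5: Check 17 ≤ 62.5000? Yes ✓.

K = 10/4, Plünnecke-Ruzsa bound K³|A| ≈ 62.5000, |3A| = 17, inequality holds.


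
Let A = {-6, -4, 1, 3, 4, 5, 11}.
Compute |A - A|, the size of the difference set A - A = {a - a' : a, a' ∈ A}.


A - A = {a - a' : a, a' ∈ A}; |A| = 7.
Bounds: 2|A|-1 ≤ |A - A| ≤ |A|² - |A| + 1, i.e. 13 ≤ |A - A| ≤ 43.
Note: 0 ∈ A - A always (from a - a). The set is symmetric: if d ∈ A - A then -d ∈ A - A.
Enumerate nonzero differences d = a - a' with a > a' (then include -d):
Positive differences: {1, 2, 3, 4, 5, 6, 7, 8, 9, 10, 11, 15, 17}
Full difference set: {0} ∪ (positive diffs) ∪ (negative diffs).
|A - A| = 1 + 2·13 = 27 (matches direct enumeration: 27).

|A - A| = 27


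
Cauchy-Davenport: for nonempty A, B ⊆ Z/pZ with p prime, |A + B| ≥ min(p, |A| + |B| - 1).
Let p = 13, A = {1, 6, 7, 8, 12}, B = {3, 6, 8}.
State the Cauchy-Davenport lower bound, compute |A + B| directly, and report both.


Cauchy-Davenport: |A + B| ≥ min(p, |A| + |B| - 1) for A, B nonempty in Z/pZ.
|A| = 5, |B| = 3, p = 13.
CD lower bound = min(13, 5 + 3 - 1) = min(13, 7) = 7.
Compute A + B mod 13 directly:
a = 1: 1+3=4, 1+6=7, 1+8=9
a = 6: 6+3=9, 6+6=12, 6+8=1
a = 7: 7+3=10, 7+6=0, 7+8=2
a = 8: 8+3=11, 8+6=1, 8+8=3
a = 12: 12+3=2, 12+6=5, 12+8=7
A + B = {0, 1, 2, 3, 4, 5, 7, 9, 10, 11, 12}, so |A + B| = 11.
Verify: 11 ≥ 7? Yes ✓.

CD lower bound = 7, actual |A + B| = 11.


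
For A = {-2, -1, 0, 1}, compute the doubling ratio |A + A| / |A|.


|A| = 4.
Compute A + A by enumerating all 16 pairs.
A + A = {-4, -3, -2, -1, 0, 1, 2}, so |A + A| = 7.
K = |A + A| / |A| = 7/4 (already in lowest terms) ≈ 1.7500.
Reference: AP of size 4 gives K = 7/4 ≈ 1.7500; a fully generic set of size 4 gives K ≈ 2.5000.

|A| = 4, |A + A| = 7, K = 7/4.


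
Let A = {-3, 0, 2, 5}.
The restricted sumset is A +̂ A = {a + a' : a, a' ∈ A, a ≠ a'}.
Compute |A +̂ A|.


Restricted sumset: A +̂ A = {a + a' : a ∈ A, a' ∈ A, a ≠ a'}.
Equivalently, take A + A and drop any sum 2a that is achievable ONLY as a + a for a ∈ A (i.e. sums representable only with equal summands).
Enumerate pairs (a, a') with a < a' (symmetric, so each unordered pair gives one sum; this covers all a ≠ a'):
  -3 + 0 = -3
  -3 + 2 = -1
  -3 + 5 = 2
  0 + 2 = 2
  0 + 5 = 5
  2 + 5 = 7
Collected distinct sums: {-3, -1, 2, 5, 7}
|A +̂ A| = 5
(Reference bound: |A +̂ A| ≥ 2|A| - 3 for |A| ≥ 2, with |A| = 4 giving ≥ 5.)

|A +̂ A| = 5


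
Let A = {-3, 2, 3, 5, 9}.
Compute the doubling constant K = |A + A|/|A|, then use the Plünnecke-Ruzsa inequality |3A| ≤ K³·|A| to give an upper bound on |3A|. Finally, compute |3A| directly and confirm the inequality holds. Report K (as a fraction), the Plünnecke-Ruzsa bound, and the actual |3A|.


|A| = 5.
Step 1: Compute A + A by enumerating all 25 pairs.
A + A = {-6, -1, 0, 2, 4, 5, 6, 7, 8, 10, 11, 12, 14, 18}, so |A + A| = 14.
Step 2: Doubling constant K = |A + A|/|A| = 14/5 = 14/5 ≈ 2.8000.
Step 3: Plünnecke-Ruzsa gives |3A| ≤ K³·|A| = (2.8000)³ · 5 ≈ 109.7600.
Step 4: Compute 3A = A + A + A directly by enumerating all triples (a,b,c) ∈ A³; |3A| = 26.
Step 5: Check 26 ≤ 109.7600? Yes ✓.

K = 14/5, Plünnecke-Ruzsa bound K³|A| ≈ 109.7600, |3A| = 26, inequality holds.


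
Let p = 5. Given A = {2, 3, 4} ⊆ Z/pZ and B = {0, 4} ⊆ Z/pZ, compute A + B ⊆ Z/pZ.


Work in Z/5Z: reduce every sum a + b modulo 5.
Enumerate all 6 pairs:
a = 2: 2+0=2, 2+4=1
a = 3: 3+0=3, 3+4=2
a = 4: 4+0=4, 4+4=3
Distinct residues collected: {1, 2, 3, 4}
|A + B| = 4 (out of 5 total residues).

A + B = {1, 2, 3, 4}


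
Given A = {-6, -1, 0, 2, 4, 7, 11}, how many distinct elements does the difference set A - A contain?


A - A = {a - a' : a, a' ∈ A}; |A| = 7.
Bounds: 2|A|-1 ≤ |A - A| ≤ |A|² - |A| + 1, i.e. 13 ≤ |A - A| ≤ 43.
Note: 0 ∈ A - A always (from a - a). The set is symmetric: if d ∈ A - A then -d ∈ A - A.
Enumerate nonzero differences d = a - a' with a > a' (then include -d):
Positive differences: {1, 2, 3, 4, 5, 6, 7, 8, 9, 10, 11, 12, 13, 17}
Full difference set: {0} ∪ (positive diffs) ∪ (negative diffs).
|A - A| = 1 + 2·14 = 29 (matches direct enumeration: 29).

|A - A| = 29


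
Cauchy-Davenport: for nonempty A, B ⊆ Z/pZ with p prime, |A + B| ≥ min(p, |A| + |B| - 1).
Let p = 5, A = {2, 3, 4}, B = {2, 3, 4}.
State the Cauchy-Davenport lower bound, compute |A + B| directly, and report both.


Cauchy-Davenport: |A + B| ≥ min(p, |A| + |B| - 1) for A, B nonempty in Z/pZ.
|A| = 3, |B| = 3, p = 5.
CD lower bound = min(5, 3 + 3 - 1) = min(5, 5) = 5.
Compute A + B mod 5 directly:
a = 2: 2+2=4, 2+3=0, 2+4=1
a = 3: 3+2=0, 3+3=1, 3+4=2
a = 4: 4+2=1, 4+3=2, 4+4=3
A + B = {0, 1, 2, 3, 4}, so |A + B| = 5.
Verify: 5 ≥ 5? Yes ✓.

CD lower bound = 5, actual |A + B| = 5.


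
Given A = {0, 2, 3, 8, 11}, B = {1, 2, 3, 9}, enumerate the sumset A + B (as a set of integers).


A + B = {a + b : a ∈ A, b ∈ B}.
Enumerate all |A|·|B| = 5·4 = 20 pairs (a, b) and collect distinct sums.
a = 0: 0+1=1, 0+2=2, 0+3=3, 0+9=9
a = 2: 2+1=3, 2+2=4, 2+3=5, 2+9=11
a = 3: 3+1=4, 3+2=5, 3+3=6, 3+9=12
a = 8: 8+1=9, 8+2=10, 8+3=11, 8+9=17
a = 11: 11+1=12, 11+2=13, 11+3=14, 11+9=20
Collecting distinct sums: A + B = {1, 2, 3, 4, 5, 6, 9, 10, 11, 12, 13, 14, 17, 20}
|A + B| = 14

A + B = {1, 2, 3, 4, 5, 6, 9, 10, 11, 12, 13, 14, 17, 20}


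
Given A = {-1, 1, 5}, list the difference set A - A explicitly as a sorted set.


A - A = {a - a' : a, a' ∈ A}.
Compute a - a' for each ordered pair (a, a'):
a = -1: -1--1=0, -1-1=-2, -1-5=-6
a = 1: 1--1=2, 1-1=0, 1-5=-4
a = 5: 5--1=6, 5-1=4, 5-5=0
Collecting distinct values (and noting 0 appears from a-a):
A - A = {-6, -4, -2, 0, 2, 4, 6}
|A - A| = 7

A - A = {-6, -4, -2, 0, 2, 4, 6}


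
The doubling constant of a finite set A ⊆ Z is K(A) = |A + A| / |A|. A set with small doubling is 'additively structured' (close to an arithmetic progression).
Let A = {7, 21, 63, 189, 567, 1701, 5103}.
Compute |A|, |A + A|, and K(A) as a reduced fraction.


|A| = 7.
Compute A + A by enumerating all 49 pairs.
A + A = {14, 28, 42, 70, 84, 126, 196, 210, 252, 378, 574, 588, 630, 756, 1134, 1708, 1722, 1764, 1890, 2268, 3402, 5110, 5124, 5166, 5292, 5670, 6804, 10206}, so |A + A| = 28.
K = |A + A| / |A| = 28/7 = 4/1 ≈ 4.0000.
Reference: AP of size 7 gives K = 13/7 ≈ 1.8571; a fully generic set of size 7 gives K ≈ 4.0000.

|A| = 7, |A + A| = 28, K = 28/7 = 4/1.


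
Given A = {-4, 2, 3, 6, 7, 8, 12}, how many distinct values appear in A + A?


A + A = {a + a' : a, a' ∈ A}; |A| = 7.
General bounds: 2|A| - 1 ≤ |A + A| ≤ |A|(|A|+1)/2, i.e. 13 ≤ |A + A| ≤ 28.
Lower bound 2|A|-1 is attained iff A is an arithmetic progression.
Enumerate sums a + a' for a ≤ a' (symmetric, so this suffices):
a = -4: -4+-4=-8, -4+2=-2, -4+3=-1, -4+6=2, -4+7=3, -4+8=4, -4+12=8
a = 2: 2+2=4, 2+3=5, 2+6=8, 2+7=9, 2+8=10, 2+12=14
a = 3: 3+3=6, 3+6=9, 3+7=10, 3+8=11, 3+12=15
a = 6: 6+6=12, 6+7=13, 6+8=14, 6+12=18
a = 7: 7+7=14, 7+8=15, 7+12=19
a = 8: 8+8=16, 8+12=20
a = 12: 12+12=24
Distinct sums: {-8, -2, -1, 2, 3, 4, 5, 6, 8, 9, 10, 11, 12, 13, 14, 15, 16, 18, 19, 20, 24}
|A + A| = 21

|A + A| = 21
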